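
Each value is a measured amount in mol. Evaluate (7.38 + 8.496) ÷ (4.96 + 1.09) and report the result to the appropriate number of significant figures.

7.38 + 8.496 = 15.876, limited to 2 d.p. → 4 s.f.; 4.96 + 1.09 = 6.05, limited to 2 d.p. → 3 s.f.
Carrying full precision, 15.876 ÷ 6.05 = 2.6241322314…; keep min(4, 3) = 3 s.f.
Rounded to 3 significant figures: 2.62.

2.62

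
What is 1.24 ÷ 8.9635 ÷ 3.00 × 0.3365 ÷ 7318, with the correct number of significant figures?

1.24 ÷ 8.9635 ÷ 3.00 × 0.3365 ÷ 7318 = 0.00000212038865079…
Multiplication/division keeps the fewest significant figures: 1.24 → 3 s.f., 8.9635 → 5 s.f., 3.00 → 3 s.f., 0.3365 → 4 s.f., 7318 → 4 s.f.; limit is 3.
Rounded to 3 significant figures: 2.12 × 10⁻⁶.

2.12 × 10⁻⁶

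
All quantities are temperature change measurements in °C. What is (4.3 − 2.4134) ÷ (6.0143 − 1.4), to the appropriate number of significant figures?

0.41

4.3 − 2.4134 = 1.8866, limited to 1 d.p. → 2 s.f.; 6.0143 − 1.4 = 4.6143, limited to 1 d.p. → 2 s.f.
Carrying full precision, 1.8866 ÷ 4.6143 = 0.408859415296…; keep min(2, 2) = 2 s.f.
Rounded to 2 significant figures: 0.41.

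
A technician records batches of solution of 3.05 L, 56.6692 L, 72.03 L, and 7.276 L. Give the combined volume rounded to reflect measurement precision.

3.05 L + 56.6692 L + 72.03 L + 7.276 L = 139.0252 L.
Addition/subtraction keeps the fewest decimal places: 3.05 → 2 decimal places, 56.6692 → 4 decimal places, 72.03 → 2 decimal places, 7.276 → 3 decimal places; limit is 2.
Rounded to 2 decimal places: 139.03 L.

139.03 L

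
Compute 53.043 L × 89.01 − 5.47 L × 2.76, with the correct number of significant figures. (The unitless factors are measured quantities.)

53.043 × 89.01 = 4721.35743 → 4721 L (4 s.f., last digit at the 10^0 place).
5.47 × 2.76 = 15.0972 → 15.1 L (3 s.f., last digit at the 10^-1 place).
Difference: 4706.26023 L; keep the coarser place, 10^0.
Result: 4706 L.

4706 L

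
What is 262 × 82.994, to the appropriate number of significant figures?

262 × 82.994 = 21744.428
Multiplication/division keeps the fewest significant figures: 262 → 3 s.f., 82.994 → 5 s.f.; limit is 3.
Rounded to 3 significant figures: 2.17 × 10⁴.

2.17 × 10⁴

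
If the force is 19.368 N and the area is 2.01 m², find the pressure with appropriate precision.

9.64 Pa

pressure = 19.368 N ÷ 2.01 m² = 9.63582089552… Pa.
19.368 has 5 significant figures; 2.01 has 3.
Division/multiplication keeps the fewest: 3 significant figures.
Rounded: 9.64 Pa.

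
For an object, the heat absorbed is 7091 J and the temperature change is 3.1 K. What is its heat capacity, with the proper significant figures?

heat capacity = 7091 J ÷ 3.1 K = 2287.41935484… J/K.
7091 has 4 significant figures; 3.1 has 2.
Division/multiplication keeps the fewest: 2 significant figures.
Rounded: 2.3 × 10^3 J/K.

2.3 × 10^3 J/K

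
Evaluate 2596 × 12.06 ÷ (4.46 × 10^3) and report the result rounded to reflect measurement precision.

2596 × 12.06 ÷ (4.46 × 10^3) = 7.01967713004…
Multiplication/division keeps the fewest significant figures: 2596 → 4 s.f., 12.06 → 4 s.f., 4.46 × 10^3 → 3 s.f.; limit is 3.
Rounded to 3 significant figures: 7.02.

7.02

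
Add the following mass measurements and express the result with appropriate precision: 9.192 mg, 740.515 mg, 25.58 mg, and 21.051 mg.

9.192 mg + 740.515 mg + 25.58 mg + 21.051 mg = 796.338 mg.
Addition/subtraction keeps the fewest decimal places: 9.192 → 3 decimal places, 740.515 → 3 decimal places, 25.58 → 2 decimal places, 21.051 → 3 decimal places; limit is 2.
Rounded to 2 decimal places: 796.34 mg.

796.34 mg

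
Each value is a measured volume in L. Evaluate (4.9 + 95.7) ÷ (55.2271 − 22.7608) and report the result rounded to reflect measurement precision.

3.099

4.9 + 95.7 = 100.6, limited to 1 d.p. → 4 s.f.; 55.2271 − 22.7608 = 32.4663, limited to 4 d.p. → 6 s.f.
Carrying full precision, 100.6 ÷ 32.4663 = 3.09859762277…; keep min(4, 6) = 4 s.f.
Rounded to 4 significant figures: 3.099.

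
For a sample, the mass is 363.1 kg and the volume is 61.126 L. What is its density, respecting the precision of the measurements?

5.940 kg/L

density = 363.1 kg ÷ 61.126 L = 5.94018911756… kg/L.
363.1 has 4 significant figures; 61.126 has 5.
Division/multiplication keeps the fewest: 4 significant figures.
Rounded: 5.940 kg/L.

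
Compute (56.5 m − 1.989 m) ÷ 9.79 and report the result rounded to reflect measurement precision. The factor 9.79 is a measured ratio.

56.5 m − 1.989 m = 54.511 m; the difference is limited to 1 decimal place (3 s.f.).
Carrying full precision, 54.511 ÷ 9.79 = 5.56802860061… m; 9.79 has 3 s.f., so the result keeps min(3, 3) = 3 s.f.
Rounded to 3 significant figures: 5.57 m.

5.57 m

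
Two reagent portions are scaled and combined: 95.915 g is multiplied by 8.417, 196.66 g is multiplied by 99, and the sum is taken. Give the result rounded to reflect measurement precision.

95.915 × 8.417 = 807.316555 → 807.3 g (4 s.f., last digit at the 10^-1 place).
196.66 × 99 = 19469.34 → 1.9 × 10^4 g (2 s.f., last digit at the 10^3 place).
Sum: 20276.656555 g; keep the coarser place, 10^3.
Result: 2.0 × 10^4 g.

2.0 × 10^4 g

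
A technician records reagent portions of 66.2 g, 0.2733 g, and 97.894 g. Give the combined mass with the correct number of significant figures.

66.2 g + 0.2733 g + 97.894 g = 164.3673 g.
Addition/subtraction keeps the fewest decimal places: 66.2 → 1 decimal place, 0.2733 → 4 decimal places, 97.894 → 3 decimal places; limit is 1.
Rounded to 1 decimal place: 164.4 g.

164.4 g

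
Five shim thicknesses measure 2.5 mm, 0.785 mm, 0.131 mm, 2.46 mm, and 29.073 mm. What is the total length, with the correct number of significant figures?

34.9 mm

2.5 mm + 0.785 mm + 0.131 mm + 2.46 mm + 29.073 mm = 34.949 mm.
Addition/subtraction keeps the fewest decimal places: 2.5 → 1 decimal place, 0.785 → 3 decimal places, 0.131 → 3 decimal places, 2.46 → 2 decimal places, 29.073 → 3 decimal places; limit is 1.
Rounded to 1 decimal place: 34.9 mm.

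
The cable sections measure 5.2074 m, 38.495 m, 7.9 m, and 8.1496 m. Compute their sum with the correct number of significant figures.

59.8 m

5.2074 m + 38.495 m + 7.9 m + 8.1496 m = 59.7520 m.
Addition/subtraction keeps the fewest decimal places: 5.2074 → 4 decimal places, 38.495 → 3 decimal places, 7.9 → 1 decimal place, 8.1496 → 4 decimal places; limit is 1.
Rounded to 1 decimal place: 59.8 m.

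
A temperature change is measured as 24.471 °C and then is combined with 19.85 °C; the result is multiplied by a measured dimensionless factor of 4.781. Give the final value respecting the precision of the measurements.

211.9 °C

24.471 °C + 19.85 °C = 44.321 °C; the sum is limited to 2 decimal places (4 s.f.).
Carrying full precision, 44.321 × 4.781 = 211.898701 °C; 4.781 has 4 s.f., so the result keeps min(4, 4) = 4 s.f.
Rounded to 4 significant figures: 211.9 °C.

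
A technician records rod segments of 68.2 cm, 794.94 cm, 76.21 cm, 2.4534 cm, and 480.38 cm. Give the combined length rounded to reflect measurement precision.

1422.2 cm

68.2 cm + 794.94 cm + 76.21 cm + 2.4534 cm + 480.38 cm = 1422.1834 cm.
Addition/subtraction keeps the fewest decimal places: 68.2 → 1 decimal place, 794.94 → 2 decimal places, 76.21 → 2 decimal places, 2.4534 → 4 decimal places, 480.38 → 2 decimal places; limit is 1.
Rounded to 1 decimal place: 1422.2 cm.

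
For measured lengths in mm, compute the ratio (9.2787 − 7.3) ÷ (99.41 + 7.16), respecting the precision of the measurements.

0.019

9.2787 − 7.3 = 1.9787, limited to 1 d.p. → 2 s.f.; 99.41 + 7.16 = 106.57, limited to 2 d.p. → 5 s.f.
Carrying full precision, 1.9787 ÷ 106.57 = 0.0185671389697…; keep min(2, 5) = 2 s.f.
Rounded to 2 significant figures: 0.019.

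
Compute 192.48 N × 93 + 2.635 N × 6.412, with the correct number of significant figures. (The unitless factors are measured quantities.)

192.48 × 93 = 17900.64 → 1.8 × 10⁴ N (2 s.f., last digit at the 10^3 place).
2.635 × 6.412 = 16.89562 → 16.90 N (4 s.f., last digit at the 10^-2 place).
Sum: 17917.53562 N; keep the coarser place, 10^3.
Result: 1.8 × 10⁴ N.

1.8 × 10⁴ N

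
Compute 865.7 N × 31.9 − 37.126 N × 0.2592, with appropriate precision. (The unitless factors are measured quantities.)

2.76 × 10⁴ N

865.7 × 31.9 = 27615.83 → 2.76 × 10⁴ N (3 s.f., last digit at the 10^2 place).
37.126 × 0.2592 = 9.6230592 → 9.623 N (4 s.f., last digit at the 10^-3 place).
Difference: 27606.2069408 N; keep the coarser place, 10^2.
Result: 2.76 × 10⁴ N.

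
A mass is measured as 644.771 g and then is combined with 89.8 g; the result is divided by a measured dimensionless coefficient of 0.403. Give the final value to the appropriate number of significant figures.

1.82 × 10^3 g

644.771 g + 89.8 g = 734.571 g; the sum is limited to 1 decimal place (4 s.f.).
Carrying full precision, 734.571 ÷ 0.403 = 1822.75682382… g; 0.403 has 3 s.f., so the result keeps min(4, 3) = 3 s.f.
Rounded to 3 significant figures: 1.82 × 10^3 g.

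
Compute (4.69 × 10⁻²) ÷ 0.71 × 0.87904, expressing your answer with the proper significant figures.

5.8 × 10⁻²

(4.69 × 10⁻²) ÷ 0.71 × 0.87904 = 0.0580661633803…
Multiplication/division keeps the fewest significant figures: 4.69 × 10⁻² → 3 s.f., 0.71 → 2 s.f., 0.87904 → 5 s.f.; limit is 2.
Rounded to 2 significant figures: 5.8 × 10⁻².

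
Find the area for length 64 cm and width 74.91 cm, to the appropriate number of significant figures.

area = 64 cm × 74.91 cm = 4794.24 cm².
64 has 2 significant figures; 74.91 has 4.
Division/multiplication keeps the fewest: 2 significant figures.
Rounded: 4.8 × 10^3 cm².

4.8 × 10^3 cm²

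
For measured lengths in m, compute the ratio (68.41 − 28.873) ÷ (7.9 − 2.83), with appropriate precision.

68.41 − 28.873 = 39.537, limited to 2 d.p. → 4 s.f.; 7.9 − 2.83 = 5.07, limited to 1 d.p. → 2 s.f.
Carrying full precision, 39.537 ÷ 5.07 = 7.79822485207…; keep min(4, 2) = 2 s.f.
Rounded to 2 significant figures: 7.8.

7.8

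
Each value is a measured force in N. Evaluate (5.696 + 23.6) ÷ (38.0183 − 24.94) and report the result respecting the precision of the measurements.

2.24

5.696 + 23.6 = 29.296, limited to 1 d.p. → 3 s.f.; 38.0183 − 24.94 = 13.0783, limited to 2 d.p. → 4 s.f.
Carrying full precision, 29.296 ÷ 13.0783 = 2.24004648922…; keep min(3, 4) = 3 s.f.
Rounded to 3 significant figures: 2.24.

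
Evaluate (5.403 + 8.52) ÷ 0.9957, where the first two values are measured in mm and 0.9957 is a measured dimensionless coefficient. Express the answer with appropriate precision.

13.98 mm

5.403 mm + 8.52 mm = 13.923 mm; the sum is limited to 2 decimal places (4 s.f.).
Carrying full precision, 13.923 ÷ 0.9957 = 13.983127448… mm; 0.9957 has 4 s.f., so the result keeps min(4, 4) = 4 s.f.
Rounded to 4 significant figures: 13.98 mm.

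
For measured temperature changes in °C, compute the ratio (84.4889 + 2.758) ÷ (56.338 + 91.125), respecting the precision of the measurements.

0.59165

84.4889 + 2.758 = 87.2469, limited to 3 d.p. → 5 s.f.; 56.338 + 91.125 = 147.463, limited to 3 d.p. → 6 s.f.
Carrying full precision, 87.2469 ÷ 147.463 = 0.591652821386…; keep min(5, 6) = 5 s.f.
Rounded to 5 significant figures: 0.59165.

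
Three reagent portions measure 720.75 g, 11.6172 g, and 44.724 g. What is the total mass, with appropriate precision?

720.75 g + 11.6172 g + 44.724 g = 777.0912 g.
Addition/subtraction keeps the fewest decimal places: 720.75 → 2 decimal places, 11.6172 → 4 decimal places, 44.724 → 3 decimal places; limit is 2.
Rounded to 2 decimal places: 777.09 g.

777.09 g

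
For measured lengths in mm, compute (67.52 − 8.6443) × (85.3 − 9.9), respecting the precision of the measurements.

67.52 − 8.6443 = 58.8757, limited to 2 d.p. → 4 s.f.; 85.3 − 9.9 = 75.4, limited to 1 d.p. → 3 s.f.
Carrying full precision, 58.8757 × 75.4 = 4439.22778; keep min(4, 3) = 3 s.f.
Rounded to 3 significant figures: 4.44 × 10³ mm².

4.44 × 10³ mm²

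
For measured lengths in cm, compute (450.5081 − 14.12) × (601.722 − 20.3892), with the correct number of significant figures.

450.5081 − 14.12 = 436.3881, limited to 2 d.p. → 5 s.f.; 601.722 − 20.3892 = 581.3328, limited to 3 d.p. → 6 s.f.
Carrying full precision, 436.3881 × 581.3328 = 253686.71606…; keep min(5, 6) = 5 s.f.
Rounded to 5 significant figures: 2.5369 × 10⁵ cm².

2.5369 × 10⁵ cm²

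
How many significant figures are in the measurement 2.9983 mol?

2.9983: every digit is nonzero and significant.

5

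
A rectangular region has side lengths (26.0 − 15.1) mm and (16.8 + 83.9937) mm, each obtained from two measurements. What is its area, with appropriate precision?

26.0 − 15.1 = 10.9, limited to 1 d.p. → 3 s.f.; 16.8 + 83.9937 = 100.7937, limited to 1 d.p. → 4 s.f.
Carrying full precision, 10.9 × 100.7937 = 1098.65133; keep min(3, 4) = 3 s.f.
Rounded to 3 significant figures: 1.10 × 10³ mm².

1.10 × 10³ mm²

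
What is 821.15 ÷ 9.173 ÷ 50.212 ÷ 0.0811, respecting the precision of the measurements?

821.15 ÷ 9.173 ÷ 50.212 ÷ 0.0811 = 21.9827858599…
Multiplication/division keeps the fewest significant figures: 821.15 → 5 s.f., 9.173 → 4 s.f., 50.212 → 5 s.f., 0.0811 → 3 s.f.; limit is 3.
Rounded to 3 significant figures: 22.0.

22.0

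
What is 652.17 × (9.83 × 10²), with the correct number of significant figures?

6.41 × 10⁵

652.17 × (9.83 × 10²) = 641083.11
Multiplication/division keeps the fewest significant figures: 652.17 → 5 s.f., 9.83 × 10² → 3 s.f.; limit is 3.
Rounded to 3 significant figures: 6.41 × 10⁵.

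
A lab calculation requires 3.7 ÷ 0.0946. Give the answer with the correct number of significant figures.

39

3.7 ÷ 0.0946 = 39.11205074…
Multiplication/division keeps the fewest significant figures: 3.7 → 2 s.f., 0.0946 → 3 s.f.; limit is 2.
Rounded to 2 significant figures: 39.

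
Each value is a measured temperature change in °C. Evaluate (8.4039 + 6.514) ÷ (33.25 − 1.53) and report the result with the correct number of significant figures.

0.4703

8.4039 + 6.514 = 14.9179, limited to 3 d.p. → 5 s.f.; 33.25 − 1.53 = 31.72, limited to 2 d.p. → 4 s.f.
Carrying full precision, 14.9179 ÷ 31.72 = 0.470299495586…; keep min(5, 4) = 4 s.f.
Rounded to 4 significant figures: 0.4703.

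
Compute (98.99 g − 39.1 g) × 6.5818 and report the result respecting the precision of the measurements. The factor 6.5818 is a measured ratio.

98.99 g − 39.1 g = 59.89 g; the difference is limited to 1 decimal place (3 s.f.).
Carrying full precision, 59.89 × 6.5818 = 394.184002 g; 6.5818 has 5 s.f., so the result keeps min(3, 5) = 3 s.f.
Rounded to 3 significant figures: 394 g.

394 g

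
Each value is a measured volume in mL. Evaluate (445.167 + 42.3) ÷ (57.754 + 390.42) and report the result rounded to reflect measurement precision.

1.088

445.167 + 42.3 = 487.467, limited to 1 d.p. → 4 s.f.; 57.754 + 390.42 = 448.174, limited to 2 d.p. → 5 s.f.
Carrying full precision, 487.467 ÷ 448.174 = 1.08767353751…; keep min(4, 5) = 4 s.f.
Rounded to 4 significant figures: 1.088.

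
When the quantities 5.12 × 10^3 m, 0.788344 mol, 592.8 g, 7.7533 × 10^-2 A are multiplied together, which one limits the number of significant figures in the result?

5.12 × 10^3 m

5.12 × 10^3 m → 3 s.f.; 0.788344 mol → 6 s.f.; 592.8 g → 4 s.f.; 7.7533 × 10^-2 A → 5 s.f.
The fewest is 3 significant figures, from 5.12 × 10^3 m.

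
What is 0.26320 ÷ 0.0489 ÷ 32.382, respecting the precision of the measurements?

0.166

0.26320 ÷ 0.0489 ÷ 32.382 = 0.166216203074…
Multiplication/division keeps the fewest significant figures: 0.26320 → 5 s.f., 0.0489 → 3 s.f., 32.382 → 5 s.f.; limit is 3.
Rounded to 3 significant figures: 0.166.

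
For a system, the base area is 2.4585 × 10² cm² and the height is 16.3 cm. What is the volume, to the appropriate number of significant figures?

4.01 × 10³ cm³

volume = 2.4585 × 10² cm² × 16.3 cm = 4007.355 cm³.
2.4585 × 10² has 5 significant figures; 16.3 has 3.
Division/multiplication keeps the fewest: 3 significant figures.
Rounded: 4.01 × 10³ cm³.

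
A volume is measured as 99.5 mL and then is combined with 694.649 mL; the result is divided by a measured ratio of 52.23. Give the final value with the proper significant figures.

15.20 mL

99.5 mL + 694.649 mL = 794.149 mL; the sum is limited to 1 decimal place (4 s.f.).
Carrying full precision, 794.149 ÷ 52.23 = 15.2048439594… mL; 52.23 has 4 s.f., so the result keeps min(4, 4) = 4 s.f.
Rounded to 4 significant figures: 15.20 mL.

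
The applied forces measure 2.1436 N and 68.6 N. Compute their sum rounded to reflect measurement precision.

70.7 N

2.1436 N + 68.6 N = 70.7436 N.
Addition/subtraction keeps the fewest decimal places: 2.1436 → 4 decimal places, 68.6 → 1 decimal place; limit is 1.
Rounded to 1 decimal place: 70.7 N.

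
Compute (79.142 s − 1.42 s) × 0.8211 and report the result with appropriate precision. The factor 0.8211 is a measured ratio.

79.142 s − 1.42 s = 77.722 s; the difference is limited to 2 decimal places (4 s.f.).
Carrying full precision, 77.722 × 0.8211 = 63.8175342 s; 0.8211 has 4 s.f., so the result keeps min(4, 4) = 4 s.f.
Rounded to 4 significant figures: 63.82 s.

63.82 s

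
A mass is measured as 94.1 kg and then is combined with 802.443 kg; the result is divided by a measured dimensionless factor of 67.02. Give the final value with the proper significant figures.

94.1 kg + 802.443 kg = 896.543 kg; the sum is limited to 1 decimal place (4 s.f.).
Carrying full precision, 896.543 ÷ 67.02 = 13.3772455983… kg; 67.02 has 4 s.f., so the result keeps min(4, 4) = 4 s.f.
Rounded to 4 significant figures: 13.38 kg.

13.38 kg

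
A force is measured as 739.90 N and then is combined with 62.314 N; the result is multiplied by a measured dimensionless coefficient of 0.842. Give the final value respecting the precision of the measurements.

739.90 N + 62.314 N = 802.214 N; the sum is limited to 2 decimal places (5 s.f.).
Carrying full precision, 802.214 × 0.842 = 675.464188 N; 0.842 has 3 s.f., so the result keeps min(5, 3) = 3 s.f.
Rounded to 3 significant figures: 675 N.

675 N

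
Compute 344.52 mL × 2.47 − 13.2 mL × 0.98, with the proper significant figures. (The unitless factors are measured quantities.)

838 mL

344.52 × 2.47 = 850.9644 → 851 mL (3 s.f., last digit at the 10^0 place).
13.2 × 0.98 = 12.936 → 13 mL (2 s.f., last digit at the 10^0 place).
Difference: 838.0284 mL; keep the coarser place, 10^0.
Result: 838 mL.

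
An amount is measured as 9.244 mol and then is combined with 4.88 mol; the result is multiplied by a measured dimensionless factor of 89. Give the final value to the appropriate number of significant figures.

1.3 × 10^3 mol

9.244 mol + 4.88 mol = 14.124 mol; the sum is limited to 2 decimal places (4 s.f.).
Carrying full precision, 14.124 × 89 = 1257.036 mol; 89 has 2 s.f., so the result keeps min(4, 2) = 2 s.f.
Rounded to 2 significant figures: 1.3 × 10^3 mol.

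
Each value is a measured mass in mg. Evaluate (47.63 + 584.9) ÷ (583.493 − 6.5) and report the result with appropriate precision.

1.096

47.63 + 584.9 = 632.53, limited to 1 d.p. → 4 s.f.; 583.493 − 6.5 = 576.993, limited to 1 d.p. → 4 s.f.
Carrying full precision, 632.53 ÷ 576.993 = 1.09625246753…; keep min(4, 4) = 4 s.f.
Rounded to 4 significant figures: 1.096.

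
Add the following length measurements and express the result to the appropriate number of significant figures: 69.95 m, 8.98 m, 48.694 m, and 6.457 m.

69.95 m + 8.98 m + 48.694 m + 6.457 m = 134.081 m.
Addition/subtraction keeps the fewest decimal places: 69.95 → 2 decimal places, 8.98 → 2 decimal places, 48.694 → 3 decimal places, 6.457 → 3 decimal places; limit is 2.
Rounded to 2 decimal places: 134.08 m.

134.08 m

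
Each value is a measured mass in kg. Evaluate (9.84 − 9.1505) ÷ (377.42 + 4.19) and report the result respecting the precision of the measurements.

1.8 × 10⁻³

9.84 − 9.1505 = 0.6895, limited to 2 d.p. → 2 s.f.; 377.42 + 4.19 = 381.61, limited to 2 d.p. → 5 s.f.
Carrying full precision, 0.6895 ÷ 381.61 = 0.0018068184796…; keep min(2, 5) = 2 s.f.
Rounded to 2 significant figures: 1.8 × 10⁻³.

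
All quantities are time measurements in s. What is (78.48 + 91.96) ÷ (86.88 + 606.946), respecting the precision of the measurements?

78.48 + 91.96 = 170.44, limited to 2 d.p. → 5 s.f.; 86.88 + 606.946 = 693.826, limited to 2 d.p. → 5 s.f.
Carrying full precision, 170.44 ÷ 693.826 = 0.245652368173…; keep min(5, 5) = 5 s.f.
Rounded to 5 significant figures: 0.24565.

0.24565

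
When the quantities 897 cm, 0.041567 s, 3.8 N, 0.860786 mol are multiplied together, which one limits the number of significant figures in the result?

897 cm → 3 s.f.; 0.041567 s → 5 s.f.; 3.8 N → 2 s.f.; 0.860786 mol → 6 s.f.
The fewest is 2 significant figures, from 3.8 N.

3.8 N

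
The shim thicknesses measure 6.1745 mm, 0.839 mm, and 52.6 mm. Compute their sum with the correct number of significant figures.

59.6 mm

6.1745 mm + 0.839 mm + 52.6 mm = 59.6135 mm.
Addition/subtraction keeps the fewest decimal places: 6.1745 → 4 decimal places, 0.839 → 3 decimal places, 52.6 → 1 decimal place; limit is 1.
Rounded to 1 decimal place: 59.6 mm.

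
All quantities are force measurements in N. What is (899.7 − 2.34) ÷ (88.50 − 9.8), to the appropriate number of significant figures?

899.7 − 2.34 = 897.36, limited to 1 d.p. → 4 s.f.; 88.50 − 9.8 = 78.70, limited to 1 d.p. → 3 s.f.
Carrying full precision, 897.36 ÷ 78.70 = 11.4022871665…; keep min(4, 3) = 3 s.f.
Rounded to 3 significant figures: 11.4.

11.4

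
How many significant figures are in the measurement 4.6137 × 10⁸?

4.6137 × 10⁸: in scientific notation every digit of the coefficient is significant.

5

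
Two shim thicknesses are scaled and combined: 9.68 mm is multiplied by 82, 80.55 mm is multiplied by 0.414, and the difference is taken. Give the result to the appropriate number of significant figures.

9.68 × 82 = 793.76 → 7.9 × 10² mm (2 s.f., last digit at the 10^1 place).
80.55 × 0.414 = 33.3477 → 33.3 mm (3 s.f., last digit at the 10^-1 place).
Difference: 760.4123 mm; keep the coarser place, 10^1.
Result: 7.6 × 10² mm.

7.6 × 10² mm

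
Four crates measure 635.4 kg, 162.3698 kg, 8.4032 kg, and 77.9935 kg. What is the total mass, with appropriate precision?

635.4 kg + 162.3698 kg + 8.4032 kg + 77.9935 kg = 884.1665 kg.
Addition/subtraction keeps the fewest decimal places: 635.4 → 1 decimal place, 162.3698 → 4 decimal places, 8.4032 → 4 decimal places, 77.9935 → 4 decimal places; limit is 1.
Rounded to 1 decimal place: 884.2 kg.

884.2 kg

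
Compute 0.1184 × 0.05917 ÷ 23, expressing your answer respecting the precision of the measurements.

3.0 × 10⁻⁴

0.1184 × 0.05917 ÷ 23 = 0.000304596869565…
Multiplication/division keeps the fewest significant figures: 0.1184 → 4 s.f., 0.05917 → 4 s.f., 23 → 2 s.f.; limit is 2.
Rounded to 2 significant figures: 3.0 × 10⁻⁴.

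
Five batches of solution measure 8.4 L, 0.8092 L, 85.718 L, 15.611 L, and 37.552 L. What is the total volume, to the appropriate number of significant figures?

1.481 × 10² L

8.4 L + 0.8092 L + 85.718 L + 15.611 L + 37.552 L = 148.0902 L.
Addition/subtraction keeps the fewest decimal places: 8.4 → 1 decimal place, 0.8092 → 4 decimal places, 85.718 → 3 decimal places, 15.611 → 3 decimal places, 37.552 → 3 decimal places; limit is 1.
Rounded to 1 decimal place: 1.481 × 10² L.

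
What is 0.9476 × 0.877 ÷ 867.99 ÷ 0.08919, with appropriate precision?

0.9476 × 0.877 ÷ 867.99 ÷ 0.08919 = 0.0107347951115…
Multiplication/division keeps the fewest significant figures: 0.9476 → 4 s.f., 0.877 → 3 s.f., 867.99 → 5 s.f., 0.08919 → 4 s.f.; limit is 3.
Rounded to 3 significant figures: 0.0107.

0.0107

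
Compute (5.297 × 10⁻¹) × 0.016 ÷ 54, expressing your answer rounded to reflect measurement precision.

1.6 × 10⁻⁴

(5.297 × 10⁻¹) × 0.016 ÷ 54 = 0.000156948148148…
Multiplication/division keeps the fewest significant figures: 5.297 × 10⁻¹ → 4 s.f., 0.016 → 2 s.f., 54 → 2 s.f.; limit is 2.
Rounded to 2 significant figures: 1.6 × 10⁻⁴.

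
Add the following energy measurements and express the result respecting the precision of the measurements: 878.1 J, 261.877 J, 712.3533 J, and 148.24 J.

2000.6 J

878.1 J + 261.877 J + 712.3533 J + 148.24 J = 2000.5703 J.
Addition/subtraction keeps the fewest decimal places: 878.1 → 1 decimal place, 261.877 → 3 decimal places, 712.3533 → 4 decimal places, 148.24 → 2 decimal places; limit is 1.
Rounded to 1 decimal place: 2000.6 J.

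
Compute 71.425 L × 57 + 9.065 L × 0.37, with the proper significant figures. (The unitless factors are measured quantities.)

71.425 × 57 = 4071.225 → 4.1 × 10^3 L (2 s.f., last digit at the 10^2 place).
9.065 × 0.37 = 3.35405 → 3.4 L (2 s.f., last digit at the 10^-1 place).
Sum: 4074.57905 L; keep the coarser place, 10^2.
Result: 4.1 × 10^3 L.

4.1 × 10^3 L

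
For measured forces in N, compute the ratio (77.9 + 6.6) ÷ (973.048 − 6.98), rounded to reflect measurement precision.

77.9 + 6.6 = 84.5, limited to 1 d.p. → 3 s.f.; 973.048 − 6.98 = 966.068, limited to 2 d.p. → 5 s.f.
Carrying full precision, 84.5 ÷ 966.068 = 0.0874679629177…; keep min(3, 5) = 3 s.f.
Rounded to 3 significant figures: 0.0875.

0.0875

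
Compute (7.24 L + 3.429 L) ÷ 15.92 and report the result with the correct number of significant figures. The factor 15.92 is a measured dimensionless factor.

0.6702 L

7.24 L + 3.429 L = 10.669 L; the sum is limited to 2 decimal places (4 s.f.).
Carrying full precision, 10.669 ÷ 15.92 = 0.670163316583… L; 15.92 has 4 s.f., so the result keeps min(4, 4) = 4 s.f.
Rounded to 4 significant figures: 0.6702 L.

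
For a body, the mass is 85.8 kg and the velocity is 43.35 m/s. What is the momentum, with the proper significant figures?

3.72 × 10^3 kg·m/s

momentum = 85.8 kg × 43.35 m/s = 3719.43 kg·m/s.
85.8 has 3 significant figures; 43.35 has 4.
Division/multiplication keeps the fewest: 3 significant figures.
Rounded: 3.72 × 10^3 kg·m/s.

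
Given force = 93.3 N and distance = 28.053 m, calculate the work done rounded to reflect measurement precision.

2.62 × 10^3 J

work done = 93.3 N × 28.053 m = 2617.3449 J.
93.3 has 3 significant figures; 28.053 has 5.
Division/multiplication keeps the fewest: 3 significant figures.
Rounded: 2.62 × 10^3 J.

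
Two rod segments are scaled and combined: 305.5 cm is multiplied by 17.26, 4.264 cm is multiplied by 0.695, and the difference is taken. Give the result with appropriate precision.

305.5 × 17.26 = 5272.93 → 5273 cm (4 s.f., last digit at the 10^0 place).
4.264 × 0.695 = 2.96348 → 2.96 cm (3 s.f., last digit at the 10^-2 place).
Difference: 5269.96652 cm; keep the coarser place, 10^0.
Result: 5.270 × 10^3 cm.

5.270 × 10^3 cm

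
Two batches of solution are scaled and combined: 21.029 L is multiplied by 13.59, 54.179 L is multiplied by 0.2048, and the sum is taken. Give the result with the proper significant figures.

296.9 L

21.029 × 13.59 = 285.78411 → 285.8 L (4 s.f., last digit at the 10^-1 place).
54.179 × 0.2048 = 11.0958592 → 11.10 L (4 s.f., last digit at the 10^-2 place).
Sum: 296.8799692 L; keep the coarser place, 10^-1.
Result: 296.9 L.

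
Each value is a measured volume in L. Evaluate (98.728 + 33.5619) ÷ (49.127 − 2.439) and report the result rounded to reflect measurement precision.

98.728 + 33.5619 = 132.2899, limited to 3 d.p. → 6 s.f.; 49.127 − 2.439 = 46.688, limited to 3 d.p. → 5 s.f.
Carrying full precision, 132.2899 ÷ 46.688 = 2.83348826251…; keep min(6, 5) = 5 s.f.
Rounded to 5 significant figures: 2.8335.

2.8335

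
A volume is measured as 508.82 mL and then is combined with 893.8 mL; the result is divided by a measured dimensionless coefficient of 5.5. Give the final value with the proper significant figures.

2.6 × 10² mL

508.82 mL + 893.8 mL = 1402.62 mL; the sum is limited to 1 decimal place (5 s.f.).
Carrying full precision, 1402.62 ÷ 5.5 = 255.021818182… mL; 5.5 has 2 s.f., so the result keeps min(5, 2) = 2 s.f.
Rounded to 2 significant figures: 2.6 × 10² mL.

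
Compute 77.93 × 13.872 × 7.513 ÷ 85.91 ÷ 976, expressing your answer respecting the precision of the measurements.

0.0969

77.93 × 13.872 × 7.513 ÷ 85.91 ÷ 976 = 0.0968642697047…
Multiplication/division keeps the fewest significant figures: 77.93 → 4 s.f., 13.872 → 5 s.f., 7.513 → 4 s.f., 85.91 → 4 s.f., 976 → 3 s.f.; limit is 3.
Rounded to 3 significant figures: 0.0969.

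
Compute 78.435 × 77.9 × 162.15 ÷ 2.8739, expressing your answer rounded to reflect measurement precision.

78.435 × 77.9 × 162.15 ÷ 2.8739 = 344740.77942…
Multiplication/division keeps the fewest significant figures: 78.435 → 5 s.f., 77.9 → 3 s.f., 162.15 → 5 s.f., 2.8739 → 5 s.f.; limit is 3.
Rounded to 3 significant figures: 3.45 × 10⁵.

3.45 × 10⁵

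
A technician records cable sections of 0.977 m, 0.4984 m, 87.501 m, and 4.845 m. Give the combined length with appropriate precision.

0.977 m + 0.4984 m + 87.501 m + 4.845 m = 93.8214 m.
Addition/subtraction keeps the fewest decimal places: 0.977 → 3 decimal places, 0.4984 → 4 decimal places, 87.501 → 3 decimal places, 4.845 → 3 decimal places; limit is 3.
Rounded to 3 decimal places: 93.821 m.

93.821 m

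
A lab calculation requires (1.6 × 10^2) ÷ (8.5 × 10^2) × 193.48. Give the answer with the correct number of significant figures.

(1.6 × 10^2) ÷ (8.5 × 10^2) × 193.48 = 36.4197647059…
Multiplication/division keeps the fewest significant figures: 1.6 × 10^2 → 2 s.f., 8.5 × 10^2 → 2 s.f., 193.48 → 5 s.f.; limit is 2.
Rounded to 2 significant figures: 36.

36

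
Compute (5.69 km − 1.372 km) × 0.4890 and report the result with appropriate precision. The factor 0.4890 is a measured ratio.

5.69 km − 1.372 km = 4.318 km; the difference is limited to 2 decimal places (3 s.f.).
Carrying full precision, 4.318 × 0.4890 = 2.111502 km; 0.4890 has 4 s.f., so the result keeps min(3, 4) = 3 s.f.
Rounded to 3 significant figures: 2.11 km.

2.11 km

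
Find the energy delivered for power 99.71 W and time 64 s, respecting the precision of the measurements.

energy delivered = 99.71 W × 64 s = 6381.44 J.
99.71 has 4 significant figures; 64 has 2.
Division/multiplication keeps the fewest: 2 significant figures.
Rounded: 6.4 × 10³ J.

6.4 × 10³ J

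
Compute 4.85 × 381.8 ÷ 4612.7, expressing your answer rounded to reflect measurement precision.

0.401

4.85 × 381.8 ÷ 4612.7 = 0.401441671906…
Multiplication/division keeps the fewest significant figures: 4.85 → 3 s.f., 381.8 → 4 s.f., 4612.7 → 5 s.f.; limit is 3.
Rounded to 3 significant figures: 0.401.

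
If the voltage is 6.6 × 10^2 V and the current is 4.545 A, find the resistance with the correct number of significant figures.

1.5 × 10^2 Ω

resistance = 6.6 × 10^2 V ÷ 4.545 A = 145.214521452… Ω.
6.6 × 10^2 has 2 significant figures; 4.545 has 4.
Division/multiplication keeps the fewest: 2 significant figures.
Rounded: 1.5 × 10^2 Ω.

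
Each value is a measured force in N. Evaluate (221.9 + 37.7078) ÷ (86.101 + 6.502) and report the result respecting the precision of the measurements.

221.9 + 37.7078 = 259.6078, limited to 1 d.p. → 4 s.f.; 86.101 + 6.502 = 92.603, limited to 3 d.p. → 5 s.f.
Carrying full precision, 259.6078 ÷ 92.603 = 2.80344913232…; keep min(4, 5) = 4 s.f.
Rounded to 4 significant figures: 2.803.

2.803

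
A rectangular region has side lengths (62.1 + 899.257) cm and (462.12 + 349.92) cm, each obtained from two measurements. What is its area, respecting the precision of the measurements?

7.807 × 10⁵ cm²

62.1 + 899.257 = 961.357, limited to 1 d.p. → 4 s.f.; 462.12 + 349.92 = 812.04, limited to 2 d.p. → 5 s.f.
Carrying full precision, 961.357 × 812.04 = 780660.33828; keep min(4, 5) = 4 s.f.
Rounded to 4 significant figures: 7.807 × 10⁵ cm².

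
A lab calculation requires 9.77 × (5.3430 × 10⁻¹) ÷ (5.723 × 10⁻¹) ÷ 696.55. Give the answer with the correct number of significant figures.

0.0131

9.77 × (5.3430 × 10⁻¹) ÷ (5.723 × 10⁻¹) ÷ 696.55 = 0.0130949455049…
Multiplication/division keeps the fewest significant figures: 9.77 → 3 s.f., 5.3430 × 10⁻¹ → 5 s.f., 5.723 × 10⁻¹ → 4 s.f., 696.55 → 5 s.f.; limit is 3.
Rounded to 3 significant figures: 0.0131.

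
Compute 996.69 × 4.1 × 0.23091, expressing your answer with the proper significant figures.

9.4 × 10^2

996.69 × 4.1 × 0.23091 = 943.59732039
Multiplication/division keeps the fewest significant figures: 996.69 → 5 s.f., 4.1 → 2 s.f., 0.23091 → 5 s.f.; limit is 2.
Rounded to 2 significant figures: 9.4 × 10^2.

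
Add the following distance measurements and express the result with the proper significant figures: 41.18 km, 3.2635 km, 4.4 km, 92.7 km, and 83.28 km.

224.8 km

41.18 km + 3.2635 km + 4.4 km + 92.7 km + 83.28 km = 224.8235 km.
Addition/subtraction keeps the fewest decimal places: 41.18 → 2 decimal places, 3.2635 → 4 decimal places, 4.4 → 1 decimal place, 92.7 → 1 decimal place, 83.28 → 2 decimal places; limit is 1.
Rounded to 1 decimal place: 224.8 km.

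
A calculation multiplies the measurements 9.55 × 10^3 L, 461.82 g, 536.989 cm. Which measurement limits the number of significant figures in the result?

9.55 × 10^3 L

9.55 × 10^3 L → 3 s.f.; 461.82 g → 5 s.f.; 536.989 cm → 6 s.f.
The fewest is 3 significant figures, from 9.55 × 10^3 L.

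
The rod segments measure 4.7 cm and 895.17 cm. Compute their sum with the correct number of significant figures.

899.9 cm

4.7 cm + 895.17 cm = 899.87 cm.
Addition/subtraction keeps the fewest decimal places: 4.7 → 1 decimal place, 895.17 → 2 decimal places; limit is 1.
Rounded to 1 decimal place: 899.9 cm.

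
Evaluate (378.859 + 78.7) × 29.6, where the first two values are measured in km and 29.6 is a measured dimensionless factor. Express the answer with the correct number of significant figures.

1.35 × 10^4 km

378.859 km + 78.7 km = 457.559 km; the sum is limited to 1 decimal place (4 s.f.).
Carrying full precision, 457.559 × 29.6 = 13543.7464 km; 29.6 has 3 s.f., so the result keeps min(4, 3) = 3 s.f.
Rounded to 3 significant figures: 1.35 × 10^4 km.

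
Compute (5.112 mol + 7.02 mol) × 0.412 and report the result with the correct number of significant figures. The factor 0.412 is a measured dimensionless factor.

5.112 mol + 7.02 mol = 12.132 mol; the sum is limited to 2 decimal places (4 s.f.).
Carrying full precision, 12.132 × 0.412 = 4.998384 mol; 0.412 has 3 s.f., so the result keeps min(4, 3) = 3 s.f.
Rounded to 3 significant figures: 5.00 mol.

5.00 mol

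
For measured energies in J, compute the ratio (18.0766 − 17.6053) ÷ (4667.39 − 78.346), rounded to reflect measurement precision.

18.0766 − 17.6053 = 0.4713, limited to 4 d.p. → 4 s.f.; 4667.39 − 78.346 = 4589.044, limited to 2 d.p. → 6 s.f.
Carrying full precision, 0.4713 ÷ 4589.044 = 0.000102701129037…; keep min(4, 6) = 4 s.f.
Rounded to 4 significant figures: 1.027 × 10⁻⁴.

1.027 × 10⁻⁴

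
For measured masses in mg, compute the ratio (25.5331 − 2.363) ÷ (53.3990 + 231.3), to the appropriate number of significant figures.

25.5331 − 2.363 = 23.1701, limited to 3 d.p. → 5 s.f.; 53.3990 + 231.3 = 284.6990, limited to 1 d.p. → 4 s.f.
Carrying full precision, 23.1701 ÷ 284.6990 = 0.0813845499984…; keep min(5, 4) = 4 s.f.
Rounded to 4 significant figures: 0.08138.

0.08138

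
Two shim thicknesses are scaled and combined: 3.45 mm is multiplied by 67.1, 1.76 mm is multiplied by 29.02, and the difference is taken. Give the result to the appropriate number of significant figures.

3.45 × 67.1 = 231.495 → 2.31 × 10² mm (3 s.f., last digit at the 10^0 place).
1.76 × 29.02 = 51.0752 → 51.1 mm (3 s.f., last digit at the 10^-1 place).
Difference: 180.4198 mm; keep the coarser place, 10^0.
Result: 1.80 × 10² mm.

1.80 × 10² mm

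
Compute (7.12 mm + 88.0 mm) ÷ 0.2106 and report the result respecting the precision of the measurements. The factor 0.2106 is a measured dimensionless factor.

452 mm

7.12 mm + 88.0 mm = 95.12 mm; the sum is limited to 1 decimal place (3 s.f.).
Carrying full precision, 95.12 ÷ 0.2106 = 451.661918329… mm; 0.2106 has 4 s.f., so the result keeps min(3, 4) = 3 s.f.
Rounded to 3 significant figures: 452 mm.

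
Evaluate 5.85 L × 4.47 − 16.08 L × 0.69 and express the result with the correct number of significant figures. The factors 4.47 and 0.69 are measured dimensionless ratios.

5.85 × 4.47 = 26.1495 → 26.1 L (3 s.f., last digit at the 10^-1 place).
16.08 × 0.69 = 11.0952 → 11 L (2 s.f., last digit at the 10^0 place).
Difference: 15.0543 L; keep the coarser place, 10^0.
Result: 15 L.

15 L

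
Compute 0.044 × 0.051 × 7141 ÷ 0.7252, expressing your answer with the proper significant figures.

0.044 × 0.051 × 7141 ÷ 0.7252 = 22.0965306122…
Multiplication/division keeps the fewest significant figures: 0.044 → 2 s.f., 0.051 → 2 s.f., 7141 → 4 s.f., 0.7252 → 4 s.f.; limit is 2.
Rounded to 2 significant figures: 22.

22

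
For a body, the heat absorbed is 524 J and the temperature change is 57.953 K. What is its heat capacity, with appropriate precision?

heat capacity = 524 J ÷ 57.953 K = 9.04180974238… J/K.
524 has 3 significant figures; 57.953 has 5.
Division/multiplication keeps the fewest: 3 significant figures.
Rounded: 9.04 J/K.

9.04 J/K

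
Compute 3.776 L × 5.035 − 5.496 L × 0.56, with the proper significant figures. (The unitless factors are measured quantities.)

3.776 × 5.035 = 19.01216 → 19.01 L (4 s.f., last digit at the 10^-2 place).
5.496 × 0.56 = 3.07776 → 3.1 L (2 s.f., last digit at the 10^-1 place).
Difference: 15.9344 L; keep the coarser place, 10^-1.
Result: 15.9 L.

15.9 L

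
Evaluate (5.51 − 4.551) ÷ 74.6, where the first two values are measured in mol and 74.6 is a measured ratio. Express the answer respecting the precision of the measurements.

5.51 mol − 4.551 mol = 0.959 mol; the difference is limited to 2 decimal places (2 s.f.).
Carrying full precision, 0.959 ÷ 74.6 = 0.012855227882… mol; 74.6 has 3 s.f., so the result keeps min(2, 3) = 2 s.f.
Rounded to 2 significant figures: 0.013 mol.

0.013 mol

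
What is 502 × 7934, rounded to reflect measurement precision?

502 × 7934 = 3982868
Multiplication/division keeps the fewest significant figures: 502 → 3 s.f., 7934 → 4 s.f.; limit is 3.
Rounded to 3 significant figures: 3.98 × 10⁶.

3.98 × 10⁶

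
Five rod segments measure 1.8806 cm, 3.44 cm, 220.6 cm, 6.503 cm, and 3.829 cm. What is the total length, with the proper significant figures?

236.3 cm

1.8806 cm + 3.44 cm + 220.6 cm + 6.503 cm + 3.829 cm = 236.2526 cm.
Addition/subtraction keeps the fewest decimal places: 1.8806 → 4 decimal places, 3.44 → 2 decimal places, 220.6 → 1 decimal place, 6.503 → 3 decimal places, 3.829 → 3 decimal places; limit is 1.
Rounded to 1 decimal place: 236.3 cm.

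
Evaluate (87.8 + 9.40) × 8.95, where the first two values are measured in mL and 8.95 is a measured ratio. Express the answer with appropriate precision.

87.8 mL + 9.40 mL = 97.20 mL; the sum is limited to 1 decimal place (3 s.f.).
Carrying full precision, 97.20 × 8.95 = 869.94 mL; 8.95 has 3 s.f., so the result keeps min(3, 3) = 3 s.f.
Rounded to 3 significant figures: 870. mL.

870. mL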